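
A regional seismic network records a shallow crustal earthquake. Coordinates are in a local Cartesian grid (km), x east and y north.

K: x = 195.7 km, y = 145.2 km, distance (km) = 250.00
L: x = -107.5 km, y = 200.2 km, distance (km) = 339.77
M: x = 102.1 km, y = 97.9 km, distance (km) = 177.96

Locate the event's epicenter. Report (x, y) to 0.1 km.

Circle about each station: (x − 195.7)² + (y − 145.2)² = 250.00²; (x + 107.5)² + (y − 200.2)² = 339.77²; (x − 102.1)² + (y − 97.9)² = 177.96².
Subtracting the K equation from the L and M equations removes the quadratic terms:
-606.4 x + 110.0 y = -60688.89
-187.2 x − 94.6 y = -8542.47
Solving the 2×2 system: x ≈ 85.7, y ≈ -79.3 km.
Check against K (with the unrounded x, y): √((x − 195.7)²+(y − 145.2)²) = 249.99 ≈ 250.00 km. ✓

(85.7, -79.3)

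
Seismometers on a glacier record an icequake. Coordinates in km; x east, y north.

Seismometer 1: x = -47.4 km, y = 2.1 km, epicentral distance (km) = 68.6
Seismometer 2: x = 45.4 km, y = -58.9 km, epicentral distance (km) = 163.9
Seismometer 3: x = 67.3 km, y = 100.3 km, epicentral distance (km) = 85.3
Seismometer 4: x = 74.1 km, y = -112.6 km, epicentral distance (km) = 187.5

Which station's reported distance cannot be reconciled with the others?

Solve using three stations at a time. Using Seismometer 1, Seismometer 3, Seismometer 4 (subtract circle equations pairwise → linear system) gives (x, y) ≈ (-6.1, 56.9).
Distances from that point to each station vs reported:
  Seismometer 1: calculated 68.6 vs reported 68.6 → residual 0.0 km
  Seismometer 2: calculated 126.7 vs reported 163.9 → residual 37.2 km
  Seismometer 3: calculated 85.3 vs reported 85.3 → residual 0.0 km
  Seismometer 4: calculated 187.5 vs reported 187.5 → residual 0.0 km
Seismometer 1, Seismometer 3, Seismometer 4 are mutually consistent (residuals ≈ 0); Seismometer 2 is off by 37.2 km.

Seismometer 2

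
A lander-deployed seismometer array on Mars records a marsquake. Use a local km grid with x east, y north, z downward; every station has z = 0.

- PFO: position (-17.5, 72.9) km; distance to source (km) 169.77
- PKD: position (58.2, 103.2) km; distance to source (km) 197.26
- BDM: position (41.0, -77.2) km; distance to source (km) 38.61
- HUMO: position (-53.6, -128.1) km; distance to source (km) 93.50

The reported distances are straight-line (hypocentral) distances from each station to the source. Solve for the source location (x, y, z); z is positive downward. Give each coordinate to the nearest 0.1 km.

(24.3, -88.3, 33.0)

Each station gives a sphere (x−x_i)² + (y−y_i)² + z² = d_i² (stations at z=0).
Subtracting the PFO sphere from PKD and BDM: z² cancels, leaving linear equations in x and y:
151.4 x + 60.6 y = -1672.83
117.0 x − 300.2 y = 29351.30
Solving: x ≈ 24.296, y ≈ -88.304 km (keep extra digits for the depth step; rounded: 24.3, -88.3).
Then from the PFO sphere: z² = 169.77² − (x + 17.5)² − (y − 72.9)² with x = 24.296, y = -88.304, so z ≈ 32.988 ≈ 33.0 km.
Check against HUMO (with the unrounded solution): distance 93.49 ≈ 93.50 km. ✓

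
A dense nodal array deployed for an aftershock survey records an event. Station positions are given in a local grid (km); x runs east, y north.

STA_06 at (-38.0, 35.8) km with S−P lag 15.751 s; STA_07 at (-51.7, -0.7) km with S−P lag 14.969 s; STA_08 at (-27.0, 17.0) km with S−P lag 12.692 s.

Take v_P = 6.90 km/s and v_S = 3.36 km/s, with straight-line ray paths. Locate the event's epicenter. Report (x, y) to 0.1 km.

x ≈ 42.1 km, y ≈ -29.2 km

Distance from S−P lag: d = Δt · v_P v_S / (v_P − v_S) = Δt · (6.90·3.36)/(6.90−3.36) ≈ 6.5492·Δt.
So d_STA_06 = 103.16, d_STA_07 = 98.03, d_STA_08 = 83.12 km.
Circle about each station: (x + 38.0)² + (y − 35.8)² = 103.16²; (x + 51.7)² + (y + 0.7)² = 98.03²; (x + 27.0)² + (y − 17.0)² = 83.12².
Subtracting pairs of circle equations eliminates x²+y² and gives linear equations (the radical axes):
-27.4 x − 73.0 y = 979.84
22.0 x − 37.6 y = 2025.41
Solving the 2×2 system: x ≈ 42.1, y ≈ -29.2 km.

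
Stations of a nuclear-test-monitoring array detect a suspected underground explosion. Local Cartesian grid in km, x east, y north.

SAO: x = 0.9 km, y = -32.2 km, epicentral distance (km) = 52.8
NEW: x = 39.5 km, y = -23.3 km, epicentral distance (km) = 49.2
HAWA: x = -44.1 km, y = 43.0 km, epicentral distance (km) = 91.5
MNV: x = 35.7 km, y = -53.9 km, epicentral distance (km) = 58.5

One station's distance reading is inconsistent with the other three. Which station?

Solve using three stations at a time. Using SAO, HAWA, MNV (subtract circle equations pairwise → linear system) gives (x, y) ≈ (38.8, 4.4).
Distances from that point to each station vs reported:
  SAO: calculated 52.7 vs reported 52.8 → residual 0.1 km
  NEW: calculated 27.7 vs reported 49.2 → residual 21.5 km
  HAWA: calculated 91.4 vs reported 91.5 → residual 0.1 km
  MNV: calculated 58.4 vs reported 58.5 → residual 0.1 km
SAO, HAWA, MNV are mutually consistent (residuals ≈ 0); NEW is off by 21.5 km.

NEW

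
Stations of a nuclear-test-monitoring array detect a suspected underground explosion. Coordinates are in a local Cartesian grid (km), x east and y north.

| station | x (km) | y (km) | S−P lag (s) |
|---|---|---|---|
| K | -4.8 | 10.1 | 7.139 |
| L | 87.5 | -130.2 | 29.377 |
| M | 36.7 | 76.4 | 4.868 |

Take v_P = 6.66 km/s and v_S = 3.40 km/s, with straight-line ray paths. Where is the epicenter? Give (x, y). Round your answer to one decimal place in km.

x ≈ 8.4 km, y ≈ 57.9 km

Distance from S−P lag: d = Δt · v_P v_S / (v_P − v_S) = Δt · (6.66·3.40)/(6.66−3.40) ≈ 6.9460·Δt.
So d_K = 49.59, d_L = 204.05, d_M = 33.81 km.
Circle about each station: (x + 4.8)² + (y − 10.1)² = 49.59²; (x − 87.5)² + (y + 130.2)² = 204.05²; (x − 36.7)² + (y − 76.4)² = 33.81².
Subtracting the K equation from the L and M equations removes the quadratic terms:
184.6 x − 280.6 y = -14693.99
83.0 x + 132.6 y = 8374.85
Solving the 2×2 system: x ≈ 8.4, y ≈ 57.9 km.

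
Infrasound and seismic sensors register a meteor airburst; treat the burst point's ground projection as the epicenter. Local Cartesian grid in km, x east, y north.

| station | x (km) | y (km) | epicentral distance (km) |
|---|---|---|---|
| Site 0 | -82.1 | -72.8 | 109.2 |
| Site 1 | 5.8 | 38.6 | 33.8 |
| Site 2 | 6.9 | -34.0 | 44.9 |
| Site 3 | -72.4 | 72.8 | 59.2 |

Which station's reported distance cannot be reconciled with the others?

Site 3

Solve using three stations at a time. Using Site 0, Site 1, Site 2 (subtract circle equations pairwise → linear system) gives (x, y) ≈ (-8.7, 8.1).
Distances from that point to each station vs reported:
  Site 0: calculated 109.2 vs reported 109.2 → residual 0.0 km
  Site 1: calculated 33.8 vs reported 33.8 → residual 0.0 km
  Site 2: calculated 44.9 vs reported 44.9 → residual 0.0 km
  Site 3: calculated 90.8 vs reported 59.2 → residual 31.6 km
Site 0, Site 1, Site 2 are mutually consistent (residuals ≈ 0); Site 3 is off by 31.6 km.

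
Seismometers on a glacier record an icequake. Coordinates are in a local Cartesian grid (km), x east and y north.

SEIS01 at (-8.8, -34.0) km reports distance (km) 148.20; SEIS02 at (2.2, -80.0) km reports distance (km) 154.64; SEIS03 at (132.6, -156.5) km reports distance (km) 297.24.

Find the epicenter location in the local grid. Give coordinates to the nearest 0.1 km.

Circle about each station: (x + 8.8)² + (y + 34.0)² = 148.20²; (x − 2.2)² + (y + 80.0)² = 154.64²; (x − 132.6)² + (y + 156.5)² = 297.24².
Subtracting pairs of circle equations eliminates x²+y² and gives linear equations (the radical axes):
22.0 x − 92.0 y = 3221.11
282.8 x − 245.0 y = -25546.81
Solving the 2×2 system: x ≈ -152.2, y ≈ -71.4 km.

-152.2 km east, -71.4 km north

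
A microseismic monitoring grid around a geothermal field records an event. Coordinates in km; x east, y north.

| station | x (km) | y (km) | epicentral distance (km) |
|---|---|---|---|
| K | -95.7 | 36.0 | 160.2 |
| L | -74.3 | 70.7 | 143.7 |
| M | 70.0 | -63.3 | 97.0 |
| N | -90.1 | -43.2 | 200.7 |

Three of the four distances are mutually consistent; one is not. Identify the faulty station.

N

Solve using three stations at a time. Using K, L, M (subtract circle equations pairwise → linear system) gives (x, y) ≈ (64.4, 33.4).
Distances from that point to each station vs reported:
  K: calculated 160.1 vs reported 160.2 → residual 0.1 km
  L: calculated 143.6 vs reported 143.7 → residual 0.1 km
  M: calculated 96.9 vs reported 97.0 → residual 0.1 km
  N: calculated 172.5 vs reported 200.7 → residual 28.2 km
K, L, M are mutually consistent (residuals ≈ 0); N is off by 28.2 km.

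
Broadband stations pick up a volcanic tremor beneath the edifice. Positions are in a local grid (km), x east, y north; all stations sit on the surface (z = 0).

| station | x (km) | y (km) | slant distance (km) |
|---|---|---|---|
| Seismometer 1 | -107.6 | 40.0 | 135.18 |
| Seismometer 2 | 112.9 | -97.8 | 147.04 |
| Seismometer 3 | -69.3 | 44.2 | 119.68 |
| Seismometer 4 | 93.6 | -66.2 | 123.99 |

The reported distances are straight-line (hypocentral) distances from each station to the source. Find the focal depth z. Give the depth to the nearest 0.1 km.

34.2 km

Each station gives a sphere (x−x_i)² + (y−y_i)² + z² = d_i² (stations at z=0).
Subtracting the Seismometer 1 sphere from Seismometer 2 and Seismometer 3: z² cancels, leaving linear equations in x and y:
441.0 x − 275.6 y = 5786.36
76.6 x + 8.4 y = -2471.30
Solving: x ≈ -25.488, y ≈ -61.779 km (keep extra digits for the depth step; rounded: -25.5, -61.8).
Then from the Seismometer 1 sphere: z² = 135.18² − (x + 107.6)² − (y − 40.0)² with x = -25.488, y = -61.779, so z ≈ 34.239 ≈ 34.2 km.
Check against Seismometer 4 (with the unrounded solution): distance 123.99 ≈ 123.99 km. ✓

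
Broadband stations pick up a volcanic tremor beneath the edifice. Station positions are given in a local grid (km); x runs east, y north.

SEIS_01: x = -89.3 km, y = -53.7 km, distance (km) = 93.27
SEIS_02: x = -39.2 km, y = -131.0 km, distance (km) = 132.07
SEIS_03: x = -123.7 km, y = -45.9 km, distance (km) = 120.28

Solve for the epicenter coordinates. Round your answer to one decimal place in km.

Circle about each station: (x + 89.3)² + (y + 53.7)² = 93.27²; (x + 39.2)² + (y + 131.0)² = 132.07²; (x + 123.7)² + (y + 45.9)² = 120.28².
Subtracting the SEIS_01 equation from the SEIS_02 and SEIS_03 equations removes the quadratic terms:
100.2 x − 154.6 y = -903.73
-68.8 x + 15.6 y = 782.33
Solving the 2×2 system: x ≈ -11.8, y ≈ -1.8 km.

x ≈ -11.8 km, y ≈ -1.8 km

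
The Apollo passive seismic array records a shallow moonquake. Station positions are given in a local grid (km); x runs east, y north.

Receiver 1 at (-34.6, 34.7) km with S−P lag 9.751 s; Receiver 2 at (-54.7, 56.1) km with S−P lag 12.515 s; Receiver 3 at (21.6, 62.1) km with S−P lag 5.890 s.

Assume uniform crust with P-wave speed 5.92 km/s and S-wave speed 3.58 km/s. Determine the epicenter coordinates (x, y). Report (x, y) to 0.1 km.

Distance from S−P lag: d = Δt · v_P v_S / (v_P − v_S) = Δt · (5.92·3.58)/(5.92−3.58) ≈ 9.0571·Δt.
So d_Receiver 1 = 88.32, d_Receiver 2 = 113.35, d_Receiver 3 = 53.35 km.
Circle about each station: (x + 34.6)² + (y − 34.7)² = 88.32²; (x + 54.7)² + (y − 56.1)² = 113.35²; (x − 21.6)² + (y − 62.1)² = 53.35².
Subtracting the Receiver 1 equation from the Receiver 2 and Receiver 3 equations removes the quadratic terms:
-40.2 x + 42.8 y = -1309.75
112.4 x + 54.8 y = 6875.92
Solving the 2×2 system: x ≈ 52.2, y ≈ 18.4 km.

x ≈ 52.2 km, y ≈ 18.4 km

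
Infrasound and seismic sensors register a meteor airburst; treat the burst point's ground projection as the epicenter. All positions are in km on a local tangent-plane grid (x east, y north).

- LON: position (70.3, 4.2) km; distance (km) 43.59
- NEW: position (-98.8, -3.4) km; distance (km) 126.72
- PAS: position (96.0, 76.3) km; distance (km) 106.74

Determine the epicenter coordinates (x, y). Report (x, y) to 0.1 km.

(27.9, -5.9)

Circle about each station: (x − 70.3)² + (y − 4.2)² = 43.59²; (x + 98.8)² + (y + 3.4)² = 126.72²; (x − 96.0)² + (y − 76.3)² = 106.74².
Subtracting pairs of circle equations eliminates x²+y² and gives linear equations (the radical axes):
-338.2 x − 15.2 y = -9344.60
51.4 x + 144.2 y = 584.62
Solving the 2×2 system: x ≈ 27.9, y ≈ -5.9 km.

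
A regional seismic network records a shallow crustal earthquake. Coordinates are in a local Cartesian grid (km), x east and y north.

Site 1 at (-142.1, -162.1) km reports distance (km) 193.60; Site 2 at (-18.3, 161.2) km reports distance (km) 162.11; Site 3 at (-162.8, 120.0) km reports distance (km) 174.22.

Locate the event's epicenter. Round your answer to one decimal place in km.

(-36.4, 0.1)

Circle about each station: (x + 142.1)² + (y + 162.1)² = 193.60²; (x + 18.3)² + (y − 161.2)² = 162.11²; (x + 162.8)² + (y − 120.0)² = 174.22².
Subtracting the Site 1 equation from the Site 2 and Site 3 equations removes the quadratic terms:
247.6 x + 646.6 y = -8947.18
-41.4 x + 564.2 y = 1563.37
Solving the 2×2 system: x ≈ -36.4, y ≈ 0.1 km.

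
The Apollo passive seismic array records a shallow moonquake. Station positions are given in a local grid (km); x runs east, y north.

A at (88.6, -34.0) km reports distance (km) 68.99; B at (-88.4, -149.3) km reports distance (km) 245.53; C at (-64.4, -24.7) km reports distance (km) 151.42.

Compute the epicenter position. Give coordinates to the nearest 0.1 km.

75.3 km east, 33.7 km north

Circle about each station: (x − 88.6)² + (y + 34.0)² = 68.99²; (x + 88.4)² + (y + 149.3)² = 245.53²; (x + 64.4)² + (y + 24.7)² = 151.42².
Subtracting the A equation from the B and C equations removes the quadratic terms:
-354.0 x − 230.6 y = -34426.27
-306.0 x + 18.6 y = -22416.91
Solving the 2×2 system: x ≈ 75.3, y ≈ 33.7 km.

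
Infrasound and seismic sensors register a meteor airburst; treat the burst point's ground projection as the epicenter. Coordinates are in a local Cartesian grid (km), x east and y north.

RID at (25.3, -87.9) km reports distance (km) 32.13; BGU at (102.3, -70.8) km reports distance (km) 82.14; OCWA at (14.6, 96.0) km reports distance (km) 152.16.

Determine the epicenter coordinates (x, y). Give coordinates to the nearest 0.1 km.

21.5 km east, -56.0 km north

Circle about each station: (x − 25.3)² + (y + 87.9)² = 32.13²; (x − 102.3)² + (y + 70.8)² = 82.14²; (x − 14.6)² + (y − 96.0)² = 152.16².
Subtracting the RID equation from the BGU and OCWA equations removes the quadratic terms:
154.0 x + 34.2 y = 1396.79
-21.4 x + 367.8 y = -21057.67
Solving the 2×2 system: x ≈ 21.5, y ≈ -56.0 km.
Check against RID (with the unrounded x, y): √((x − 25.3)²+(y + 87.9)²) = 32.12 ≈ 32.13 km. ✓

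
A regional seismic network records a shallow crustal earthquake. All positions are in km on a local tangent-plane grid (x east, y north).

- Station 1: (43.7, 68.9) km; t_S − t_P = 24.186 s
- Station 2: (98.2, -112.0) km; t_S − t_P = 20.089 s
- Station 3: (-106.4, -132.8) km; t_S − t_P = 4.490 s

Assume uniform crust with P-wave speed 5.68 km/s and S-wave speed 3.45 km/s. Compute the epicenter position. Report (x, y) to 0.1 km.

Distance from S−P lag: d = Δt · v_P v_S / (v_P − v_S) = Δt · (5.68·3.45)/(5.68−3.45) ≈ 8.7874·Δt.
So d_Station 1 = 212.53, d_Station 2 = 176.53, d_Station 3 = 39.46 km.
Circle about each station: (x − 43.7)² + (y − 68.9)² = 212.53²; (x − 98.2)² + (y + 112.0)² = 176.53²; (x + 106.4)² + (y + 132.8)² = 39.46².
Subtracting the Station 1 equation from the Station 2 and Station 3 equations removes the quadratic terms:
109.0 x − 361.8 y = 29536.50
-300.2 x − 403.4 y = 65911.81
Solving the 2×2 system: x ≈ -78.2, y ≈ -105.2 km.

(-78.2, -105.2)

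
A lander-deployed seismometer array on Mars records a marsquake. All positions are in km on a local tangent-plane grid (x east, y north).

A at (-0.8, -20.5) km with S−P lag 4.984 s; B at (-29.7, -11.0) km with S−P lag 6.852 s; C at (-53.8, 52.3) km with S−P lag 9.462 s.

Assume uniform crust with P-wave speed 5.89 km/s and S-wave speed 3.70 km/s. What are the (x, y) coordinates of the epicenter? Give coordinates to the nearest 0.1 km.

33.0 km east, 15.8 km north

Distance from S−P lag: d = Δt · v_P v_S / (v_P − v_S) = Δt · (5.89·3.70)/(5.89−3.70) ≈ 9.9511·Δt.
So d_A = 49.60, d_B = 68.19, d_C = 94.16 km.
Circle about each station: (x + 0.8)² + (y + 20.5)² = 49.60²; (x + 29.7)² + (y + 11.0)² = 68.19²; (x + 53.8)² + (y − 52.3)² = 94.16².
Subtracting the A equation from the B and C equations removes the quadratic terms:
-57.8 x + 19.0 y = -1607.52
-106.0 x + 145.6 y = -1197.11
Solving the 2×2 system: x ≈ 33.0, y ≈ 15.8 km.
Check against A (with the unrounded x, y): √((x + 0.8)²+(y + 20.5)²) = 49.61 ≈ 49.60 km. ✓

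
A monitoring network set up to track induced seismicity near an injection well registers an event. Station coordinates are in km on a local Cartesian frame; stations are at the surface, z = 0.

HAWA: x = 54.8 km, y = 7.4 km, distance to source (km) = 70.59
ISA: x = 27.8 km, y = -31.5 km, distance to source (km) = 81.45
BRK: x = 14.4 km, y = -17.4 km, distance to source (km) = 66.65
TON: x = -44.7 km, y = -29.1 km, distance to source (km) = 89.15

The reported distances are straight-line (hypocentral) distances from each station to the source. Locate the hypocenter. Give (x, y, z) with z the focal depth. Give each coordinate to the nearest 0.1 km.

Each station gives a sphere (x−x_i)² + (y−y_i)² + z² = d_i² (stations at z=0).
Subtracting the HAWA sphere from ISA and BRK: z² cancels, leaving linear equations in x and y:
-54.0 x − 77.8 y = -2943.86
-80.8 x − 49.6 y = -2006.95
Solving: x ≈ 2.806, y ≈ 35.891 km (keep extra digits for the depth step; rounded: 2.8, 35.9).
Then from the HAWA sphere: z² = 70.59² − (x − 54.8)² − (y − 7.4)² with x = 2.806, y = 35.891, so z ≈ 38.312 ≈ 38.3 km.
Check against TON (with the unrounded solution): distance 89.15 ≈ 89.15 km. ✓

x ≈ 2.8 km, y ≈ 35.9 km, depth ≈ 38.3 km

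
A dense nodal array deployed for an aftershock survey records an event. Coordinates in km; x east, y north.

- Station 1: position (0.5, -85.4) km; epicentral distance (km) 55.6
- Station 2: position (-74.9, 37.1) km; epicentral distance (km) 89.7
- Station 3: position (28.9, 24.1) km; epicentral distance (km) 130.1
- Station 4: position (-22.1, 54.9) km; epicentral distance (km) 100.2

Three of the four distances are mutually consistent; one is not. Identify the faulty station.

Station 3

Solve using three stations at a time. Using Station 1, Station 2, Station 4 (subtract circle equations pairwise → linear system) gives (x, y) ≈ (-37.0, -44.2).
Distances from that point to each station vs reported:
  Station 1: calculated 55.7 vs reported 55.6 → residual 0.1 km
  Station 2: calculated 89.7 vs reported 89.7 → residual 0.0 km
  Station 3: calculated 94.9 vs reported 130.1 → residual 35.2 km
  Station 4: calculated 100.2 vs reported 100.2 → residual 0.0 km
Station 1, Station 2, Station 4 are mutually consistent (residuals ≈ 0); Station 3 is off by 35.2 km.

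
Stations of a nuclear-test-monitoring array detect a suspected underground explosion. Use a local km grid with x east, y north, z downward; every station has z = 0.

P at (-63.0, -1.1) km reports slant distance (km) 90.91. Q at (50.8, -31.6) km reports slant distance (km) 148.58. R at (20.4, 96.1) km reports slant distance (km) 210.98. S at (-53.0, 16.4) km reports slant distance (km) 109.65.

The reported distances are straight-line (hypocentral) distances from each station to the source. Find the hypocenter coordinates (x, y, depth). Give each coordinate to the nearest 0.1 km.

x ≈ -85.0 km, y ≈ -84.3 km, depth ≈ 29.3 km

Each station gives a sphere (x−x_i)² + (y−y_i)² + z² = d_i² (stations at z=0).
Subtracting the P sphere from Q and R: z² cancels, leaving linear equations in x and y:
227.6 x − 61.0 y = -14202.40
166.8 x + 194.4 y = -30566.77
Solving: x ≈ -84.996, y ≈ -84.308 km (keep extra digits for the depth step; rounded: -85.0, -84.3).
Then from the P sphere: z² = 90.91² − (x + 63.0)² − (y + 1.1)² with x = -84.996, y = -84.308, so z ≈ 29.279 ≈ 29.3 km.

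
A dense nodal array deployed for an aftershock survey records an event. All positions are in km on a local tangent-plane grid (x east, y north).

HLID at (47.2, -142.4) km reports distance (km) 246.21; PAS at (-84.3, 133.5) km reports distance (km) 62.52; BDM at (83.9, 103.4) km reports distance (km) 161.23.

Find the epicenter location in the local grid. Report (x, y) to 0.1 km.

x ≈ -74.2 km, y ≈ 71.8 km

Circle about each station: (x − 47.2)² + (y + 142.4)² = 246.21²; (x + 84.3)² + (y − 133.5)² = 62.52²; (x − 83.9)² + (y − 103.4)² = 161.23².
Subtracting the HLID equation from the PAS and BDM equations removes the quadratic terms:
-263.0 x + 551.8 y = 59133.75
73.4 x + 491.6 y = 29849.42
Solving the 2×2 system: x ≈ -74.2, y ≈ 71.8 km.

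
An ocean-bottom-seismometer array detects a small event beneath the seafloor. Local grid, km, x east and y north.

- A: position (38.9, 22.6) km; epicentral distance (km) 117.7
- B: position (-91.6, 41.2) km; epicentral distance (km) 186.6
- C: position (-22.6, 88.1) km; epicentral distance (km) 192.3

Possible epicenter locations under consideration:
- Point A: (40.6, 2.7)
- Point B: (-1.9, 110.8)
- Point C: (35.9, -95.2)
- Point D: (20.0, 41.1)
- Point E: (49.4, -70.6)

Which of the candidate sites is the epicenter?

Point C

For each candidate, compare |candidate − station| to the reported distance:
Point A: residuals A 97.7, B 48.9, C 86.1 → max 97.7 km
Point B: residuals A 20.5, B 73.1, C 161.6 → max 161.6 km
Point C: residuals A 0.1, B 0.1, C 0.1 → max 0.1 km
Point D: residuals A 91.3, B 75.0, C 128.9 → max 128.9 km
Point E: residuals A 23.9, B 6.7, C 18.0 → max 23.9 km
Only Point C has all residuals ≈ 0.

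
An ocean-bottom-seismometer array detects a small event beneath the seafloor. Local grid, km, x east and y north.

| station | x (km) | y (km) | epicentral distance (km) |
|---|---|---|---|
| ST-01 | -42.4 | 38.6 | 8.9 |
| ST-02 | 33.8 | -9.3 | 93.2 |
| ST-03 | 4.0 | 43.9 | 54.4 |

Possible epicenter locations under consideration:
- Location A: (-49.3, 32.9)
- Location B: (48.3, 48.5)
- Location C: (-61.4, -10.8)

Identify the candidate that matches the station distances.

Location A

For each candidate, compare |candidate − station| to the reported distance:
Location A: residuals ST-01 0.0, ST-02 0.0, ST-03 0.0 → max 0.0 km
Location B: residuals ST-01 82.3, ST-02 33.6, ST-03 9.9 → max 82.3 km
Location C: residuals ST-01 44.0, ST-02 2.0, ST-03 30.9 → max 44.0 km
Only Location A has all residuals ≈ 0.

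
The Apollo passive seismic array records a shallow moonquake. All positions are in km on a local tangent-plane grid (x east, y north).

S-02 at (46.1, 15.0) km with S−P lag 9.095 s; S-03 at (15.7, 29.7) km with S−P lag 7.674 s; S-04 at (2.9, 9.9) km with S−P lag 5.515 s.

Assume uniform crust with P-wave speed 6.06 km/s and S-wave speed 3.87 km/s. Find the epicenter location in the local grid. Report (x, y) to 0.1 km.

Distance from S−P lag: d = Δt · v_P v_S / (v_P − v_S) = Δt · (6.06·3.87)/(6.06−3.87) ≈ 10.7088·Δt.
So d_S-02 = 97.40, d_S-03 = 82.18, d_S-04 = 59.06 km.
Circle about each station: (x − 46.1)² + (y − 15.0)² = 97.40²; (x − 15.7)² + (y − 29.7)² = 82.18²; (x − 2.9)² + (y − 9.9)² = 59.06².
Subtracting pairs of circle equations eliminates x²+y² and gives linear equations (the radical axes):
-60.8 x + 29.4 y = 1511.58
-86.4 x − 10.2 y = 3754.89
Solving the 2×2 system: x ≈ -39.8, y ≈ -30.9 km.

x ≈ -39.8 km, y ≈ -30.9 km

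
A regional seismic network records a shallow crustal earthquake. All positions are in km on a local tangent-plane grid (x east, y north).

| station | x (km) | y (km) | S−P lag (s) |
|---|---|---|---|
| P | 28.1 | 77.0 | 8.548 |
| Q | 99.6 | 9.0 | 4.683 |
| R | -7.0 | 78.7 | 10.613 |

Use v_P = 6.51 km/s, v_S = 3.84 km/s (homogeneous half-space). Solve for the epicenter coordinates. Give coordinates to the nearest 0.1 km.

Distance from S−P lag: d = Δt · v_P v_S / (v_P − v_S) = Δt · (6.51·3.84)/(6.51−3.84) ≈ 9.3627·Δt.
So d_P = 80.03, d_Q = 43.85, d_R = 99.37 km.
Circle about each station: (x − 28.1)² + (y − 77.0)² = 80.03²; (x − 99.6)² + (y − 9.0)² = 43.85²; (x + 7.0)² + (y − 78.7)² = 99.37².
Subtracting the P equation from the Q and R equations removes the quadratic terms:
143.0 x − 136.0 y = 7764.53
-70.2 x + 3.4 y = -3945.52
Solving the 2×2 system: x ≈ 56.3, y ≈ 2.1 km.
Check against P (with the unrounded x, y): √((x − 28.1)²+(y − 77.0)²) = 80.02 ≈ 80.03 km. ✓

(56.3, 2.1)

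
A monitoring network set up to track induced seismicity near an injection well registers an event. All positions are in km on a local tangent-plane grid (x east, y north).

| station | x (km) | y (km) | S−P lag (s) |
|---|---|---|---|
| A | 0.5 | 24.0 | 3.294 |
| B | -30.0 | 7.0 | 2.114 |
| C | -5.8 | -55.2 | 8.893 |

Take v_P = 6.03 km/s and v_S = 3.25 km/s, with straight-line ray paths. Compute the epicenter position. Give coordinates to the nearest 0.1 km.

-15.1 km east, 6.8 km north

Distance from S−P lag: d = Δt · v_P v_S / (v_P − v_S) = Δt · (6.03·3.25)/(6.03−3.25) ≈ 7.0495·Δt.
So d_A = 23.22, d_B = 14.90, d_C = 62.69 km.
Circle about each station: (x − 0.5)² + (y − 24.0)² = 23.22²; (x + 30.0)² + (y − 7.0)² = 14.90²; (x + 5.8)² + (y + 55.2)² = 62.69².
Subtracting pairs of circle equations eliminates x²+y² and gives linear equations (the radical axes):
-61.0 x − 34.0 y = 689.91
-12.6 x − 158.4 y = -886.44
Solving the 2×2 system: x ≈ -15.1, y ≈ 6.8 km.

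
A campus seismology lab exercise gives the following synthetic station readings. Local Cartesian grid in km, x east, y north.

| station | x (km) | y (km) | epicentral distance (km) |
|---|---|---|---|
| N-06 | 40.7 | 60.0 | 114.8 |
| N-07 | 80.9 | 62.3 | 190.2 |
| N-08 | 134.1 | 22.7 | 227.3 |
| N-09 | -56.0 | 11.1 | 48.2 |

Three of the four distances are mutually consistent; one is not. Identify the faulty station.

N-06

Solve using three stations at a time. Using N-07, N-08, N-09 (subtract circle equations pairwise → linear system) gives (x, y) ≈ (-88.2, -24.8).
Distances from that point to each station vs reported:
  N-06: calculated 154.3 vs reported 114.8 → residual 39.5 km
  N-07: calculated 190.2 vs reported 190.2 → residual 0.0 km
  N-08: calculated 227.3 vs reported 227.3 → residual 0.0 km
  N-09: calculated 48.2 vs reported 48.2 → residual 0.0 km
N-07, N-08, N-09 are mutually consistent (residuals ≈ 0); N-06 is off by 39.5 km.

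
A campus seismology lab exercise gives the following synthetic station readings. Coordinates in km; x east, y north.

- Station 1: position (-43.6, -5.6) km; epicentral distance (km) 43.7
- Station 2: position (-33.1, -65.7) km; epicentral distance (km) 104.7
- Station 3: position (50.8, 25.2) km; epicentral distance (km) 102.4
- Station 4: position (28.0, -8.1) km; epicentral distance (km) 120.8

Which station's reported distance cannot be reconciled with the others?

Station 4

Solve using three stations at a time. Using Station 1, Station 2, Station 3 (subtract circle equations pairwise → linear system) gives (x, y) ≈ (-50.9, 37.5).
Distances from that point to each station vs reported:
  Station 1: calculated 43.7 vs reported 43.7 → residual 0.0 km
  Station 2: calculated 104.7 vs reported 104.7 → residual 0.0 km
  Station 3: calculated 102.4 vs reported 102.4 → residual 0.0 km
  Station 4: calculated 91.1 vs reported 120.8 → residual 29.7 km
Station 1, Station 2, Station 3 are mutually consistent (residuals ≈ 0); Station 4 is off by 29.7 km.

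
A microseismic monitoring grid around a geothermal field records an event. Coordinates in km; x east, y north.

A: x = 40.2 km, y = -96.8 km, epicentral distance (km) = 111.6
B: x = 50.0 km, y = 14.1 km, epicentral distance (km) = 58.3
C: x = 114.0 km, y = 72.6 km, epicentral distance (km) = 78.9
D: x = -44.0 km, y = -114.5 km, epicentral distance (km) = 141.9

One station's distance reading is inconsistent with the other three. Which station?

D

Solve using three stations at a time. Using A, B, C (subtract circle equations pairwise → linear system) gives (x, y) ≈ (104.8, -5.8).
Distances from that point to each station vs reported:
  A: calculated 111.6 vs reported 111.6 → residual 0.0 km
  B: calculated 58.3 vs reported 58.3 → residual 0.0 km
  C: calculated 78.9 vs reported 78.9 → residual 0.0 km
  D: calculated 184.3 vs reported 141.9 → residual 42.4 km
A, B, C are mutually consistent (residuals ≈ 0); D is off by 42.4 km.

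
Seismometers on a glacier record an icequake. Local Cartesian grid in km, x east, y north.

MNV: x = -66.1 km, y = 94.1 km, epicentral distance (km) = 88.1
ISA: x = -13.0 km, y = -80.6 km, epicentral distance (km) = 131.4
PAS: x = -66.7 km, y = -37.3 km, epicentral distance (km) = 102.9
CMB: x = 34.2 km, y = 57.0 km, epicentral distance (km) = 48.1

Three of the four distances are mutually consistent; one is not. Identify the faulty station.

Solve using three stations at a time. Using ISA, PAS, CMB (subtract circle equations pairwise → linear system) gives (x, y) ≈ (-13.5, 50.8).
Distances from that point to each station vs reported:
  MNV: calculated 68.1 vs reported 88.1 → residual 20.0 km
  ISA: calculated 131.4 vs reported 131.4 → residual 0.0 km
  PAS: calculated 102.9 vs reported 102.9 → residual 0.0 km
  CMB: calculated 48.1 vs reported 48.1 → residual 0.0 km
ISA, PAS, CMB are mutually consistent (residuals ≈ 0); MNV is off by 20.0 km.

MNV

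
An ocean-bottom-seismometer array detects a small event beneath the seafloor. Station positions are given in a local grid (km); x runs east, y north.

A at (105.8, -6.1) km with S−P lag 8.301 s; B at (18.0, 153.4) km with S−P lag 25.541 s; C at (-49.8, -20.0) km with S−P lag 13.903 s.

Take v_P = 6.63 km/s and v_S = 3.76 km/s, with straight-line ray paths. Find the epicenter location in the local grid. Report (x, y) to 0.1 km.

62.7 km east, -63.9 km north

Distance from S−P lag: d = Δt · v_P v_S / (v_P − v_S) = Δt · (6.63·3.76)/(6.63−3.76) ≈ 8.6860·Δt.
So d_A = 72.10, d_B = 221.85, d_C = 120.76 km.
Circle about each station: (x − 105.8)² + (y + 6.1)² = 72.10²; (x − 18.0)² + (y − 153.4)² = 221.85²; (x + 49.8)² + (y + 20.0)² = 120.76².
Subtracting the A equation from the B and C equations removes the quadratic terms:
-175.6 x + 319.0 y = -31394.30
-311.2 x − 27.8 y = -17735.38
Solving the 2×2 system: x ≈ 62.7, y ≈ -63.9 km.
Check against A (with the unrounded x, y): √((x − 105.8)²+(y + 6.1)²) = 72.10 ≈ 72.10 km. ✓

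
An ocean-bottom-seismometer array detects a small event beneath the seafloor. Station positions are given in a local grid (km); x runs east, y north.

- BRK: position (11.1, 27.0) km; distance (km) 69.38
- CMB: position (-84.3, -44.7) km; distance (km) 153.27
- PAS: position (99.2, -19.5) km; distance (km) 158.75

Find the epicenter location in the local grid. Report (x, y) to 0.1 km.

Circle about each station: (x − 11.1)² + (y − 27.0)² = 69.38²; (x + 84.3)² + (y + 44.7)² = 153.27²; (x − 99.2)² + (y + 19.5)² = 158.75².
Subtracting the BRK equation from the CMB and PAS equations removes the quadratic terms:
-190.8 x − 143.4 y = -10425.74
176.2 x − 93.0 y = -11019.30
Solving the 2×2 system: x ≈ -14.2, y ≈ 91.6 km.

(-14.2, 91.6)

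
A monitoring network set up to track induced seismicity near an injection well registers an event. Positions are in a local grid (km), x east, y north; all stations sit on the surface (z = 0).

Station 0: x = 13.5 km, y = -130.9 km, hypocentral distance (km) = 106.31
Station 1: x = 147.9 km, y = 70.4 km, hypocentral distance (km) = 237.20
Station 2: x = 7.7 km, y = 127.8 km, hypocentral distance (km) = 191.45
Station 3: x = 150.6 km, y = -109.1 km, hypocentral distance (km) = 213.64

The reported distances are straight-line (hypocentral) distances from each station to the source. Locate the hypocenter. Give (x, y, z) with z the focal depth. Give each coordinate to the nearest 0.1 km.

Each station gives a sphere (x−x_i)² + (y−y_i)² + z² = d_i² (stations at z=0).
Subtracting the Station 0 sphere from Station 1 and Station 2: z² cancels, leaving linear equations in x and y:
268.8 x + 402.6 y = -35448.51
-11.6 x + 517.4 y = -26276.22
Solving: x ≈ -53.999, y ≈ -51.996 km (keep extra digits for the depth step; rounded: -54.0, -52.0).
Then from the Station 0 sphere: z² = 106.31² − (x − 13.5)² − (y + 130.9)² with x = -53.999, y = -51.996, so z ≈ 22.800 ≈ 22.8 km.

(-54.0, -52.0, 22.8)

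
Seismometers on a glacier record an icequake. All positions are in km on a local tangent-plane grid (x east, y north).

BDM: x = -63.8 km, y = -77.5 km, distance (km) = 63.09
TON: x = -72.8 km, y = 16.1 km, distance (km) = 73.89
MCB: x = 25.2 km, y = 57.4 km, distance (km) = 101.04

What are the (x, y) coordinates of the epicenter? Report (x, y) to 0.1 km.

-18.3 km east, -33.8 km north

Circle about each station: (x + 63.8)² + (y + 77.5)² = 63.09²; (x + 72.8)² + (y − 16.1)² = 73.89²; (x − 25.2)² + (y − 57.4)² = 101.04².
Subtracting the BDM equation from the TON and MCB equations removes the quadratic terms:
-18.0 x + 187.2 y = -5997.02
178.0 x + 269.8 y = -12375.62
Solving the 2×2 system: x ≈ -18.3, y ≈ -33.8 km.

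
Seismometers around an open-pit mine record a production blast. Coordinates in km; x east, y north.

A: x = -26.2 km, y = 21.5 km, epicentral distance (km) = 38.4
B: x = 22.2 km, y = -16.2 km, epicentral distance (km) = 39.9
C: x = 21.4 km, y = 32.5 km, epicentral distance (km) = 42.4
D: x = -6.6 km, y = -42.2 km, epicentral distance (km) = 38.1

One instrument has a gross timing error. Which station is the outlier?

B

Solve using three stations at a time. Using A, C, D (subtract circle equations pairwise → linear system) gives (x, y) ≈ (1.6, -5.0).
Distances from that point to each station vs reported:
  A: calculated 38.4 vs reported 38.4 → residual 0.0 km
  B: calculated 23.5 vs reported 39.9 → residual 16.4 km
  C: calculated 42.4 vs reported 42.4 → residual 0.0 km
  D: calculated 38.1 vs reported 38.1 → residual 0.0 km
A, C, D are mutually consistent (residuals ≈ 0); B is off by 16.4 km.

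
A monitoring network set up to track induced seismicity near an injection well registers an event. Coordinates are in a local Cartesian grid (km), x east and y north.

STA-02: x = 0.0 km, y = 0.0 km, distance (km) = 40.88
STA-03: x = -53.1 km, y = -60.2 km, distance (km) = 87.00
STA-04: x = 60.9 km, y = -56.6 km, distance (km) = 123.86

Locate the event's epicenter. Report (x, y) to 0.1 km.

Circle about each station: x² + y² = 40.88²; (x + 53.1)² + (y + 60.2)² = 87.00²; (x − 60.9)² + (y + 56.6)² = 123.86².
Subtracting the STA-02 equation from the STA-03 and STA-04 equations removes the quadratic terms:
-106.2 x − 120.4 y = 545.82
121.8 x − 113.2 y = -6757.76
Solving the 2×2 system: x ≈ -32.8, y ≈ 24.4 km.
Check against STA-02 (with the unrounded x, y): √(x²+y²) = 40.88 ≈ 40.88 km. ✓

-32.8 km east, 24.4 km north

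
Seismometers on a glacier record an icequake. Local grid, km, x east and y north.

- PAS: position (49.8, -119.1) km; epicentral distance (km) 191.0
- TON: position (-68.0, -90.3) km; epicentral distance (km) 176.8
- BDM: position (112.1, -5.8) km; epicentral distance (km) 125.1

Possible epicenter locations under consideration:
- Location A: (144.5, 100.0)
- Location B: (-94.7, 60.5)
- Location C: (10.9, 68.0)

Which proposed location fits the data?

Location C

For each candidate, compare |candidate − station| to the reported distance:
Location A: residuals PAS 47.7, TON 108.5, BDM 14.5 → max 108.5 km
Location B: residuals PAS 39.5, TON 23.7, BDM 92.1 → max 92.1 km
Location C: residuals PAS 0.1, TON 0.1, BDM 0.2 → max 0.2 km
Only Location C has all residuals ≈ 0.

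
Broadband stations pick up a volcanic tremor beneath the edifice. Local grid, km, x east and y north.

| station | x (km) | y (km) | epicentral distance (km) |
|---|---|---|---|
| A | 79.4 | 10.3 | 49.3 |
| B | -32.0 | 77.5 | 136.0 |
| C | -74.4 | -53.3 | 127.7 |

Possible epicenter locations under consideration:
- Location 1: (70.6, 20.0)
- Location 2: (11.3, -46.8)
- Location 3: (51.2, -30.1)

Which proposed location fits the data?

Location 3

For each candidate, compare |candidate − station| to the reported distance:
Location 1: residuals A 36.2, B 18.4, C 34.8 → max 36.2 km
Location 2: residuals A 39.6, B 4.4, C 41.8 → max 41.8 km
Location 3: residuals A 0.0, B 0.0, C 0.0 → max 0.0 km
Only Location 3 has all residuals ≈ 0.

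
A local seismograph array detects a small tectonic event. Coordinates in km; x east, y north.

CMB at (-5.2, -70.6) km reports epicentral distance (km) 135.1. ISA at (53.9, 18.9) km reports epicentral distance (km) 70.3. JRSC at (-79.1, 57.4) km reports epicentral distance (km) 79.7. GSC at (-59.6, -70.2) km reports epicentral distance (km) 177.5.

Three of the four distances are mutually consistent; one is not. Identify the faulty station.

GSC

Solve using three stations at a time. Using CMB, ISA, JRSC (subtract circle equations pairwise → linear system) gives (x, y) ≈ (0.3, 64.4).
Distances from that point to each station vs reported:
  CMB: calculated 135.1 vs reported 135.1 → residual 0.0 km
  ISA: calculated 70.3 vs reported 70.3 → residual 0.0 km
  JRSC: calculated 79.7 vs reported 79.7 → residual 0.0 km
  GSC: calculated 147.3 vs reported 177.5 → residual 30.2 km
CMB, ISA, JRSC are mutually consistent (residuals ≈ 0); GSC is off by 30.2 km.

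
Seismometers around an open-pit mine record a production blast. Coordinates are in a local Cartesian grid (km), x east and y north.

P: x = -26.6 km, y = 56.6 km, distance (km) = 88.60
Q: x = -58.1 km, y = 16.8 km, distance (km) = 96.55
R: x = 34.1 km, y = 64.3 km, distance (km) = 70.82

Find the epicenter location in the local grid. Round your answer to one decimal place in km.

x ≈ 35.6 km, y ≈ -6.5 km

Circle about each station: (x + 26.6)² + (y − 56.6)² = 88.60²; (x + 58.1)² + (y − 16.8)² = 96.55²; (x − 34.1)² + (y − 64.3)² = 70.82².
Subtracting pairs of circle equations eliminates x²+y² and gives linear equations (the radical axes):
-63.0 x − 79.6 y = -1725.21
121.4 x + 15.4 y = 4220.67
Solving the 2×2 system: x ≈ 35.6, y ≈ -6.5 km.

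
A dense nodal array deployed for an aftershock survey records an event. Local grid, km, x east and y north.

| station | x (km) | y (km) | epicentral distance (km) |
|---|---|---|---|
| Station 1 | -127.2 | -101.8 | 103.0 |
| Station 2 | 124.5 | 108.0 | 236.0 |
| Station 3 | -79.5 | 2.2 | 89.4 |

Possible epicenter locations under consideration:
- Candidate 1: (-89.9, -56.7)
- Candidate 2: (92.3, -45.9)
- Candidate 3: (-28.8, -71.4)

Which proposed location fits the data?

For each candidate, compare |candidate − station| to the reported distance:
Candidate 1: residuals Station 1 44.5, Station 2 34.4, Station 3 29.6 → max 44.5 km
Candidate 2: residuals Station 1 123.5, Station 2 78.8, Station 3 89.0 → max 123.5 km
Candidate 3: residuals Station 1 0.0, Station 2 0.0, Station 3 0.0 → max 0.0 km
Only Candidate 3 has all residuals ≈ 0.

Candidate 3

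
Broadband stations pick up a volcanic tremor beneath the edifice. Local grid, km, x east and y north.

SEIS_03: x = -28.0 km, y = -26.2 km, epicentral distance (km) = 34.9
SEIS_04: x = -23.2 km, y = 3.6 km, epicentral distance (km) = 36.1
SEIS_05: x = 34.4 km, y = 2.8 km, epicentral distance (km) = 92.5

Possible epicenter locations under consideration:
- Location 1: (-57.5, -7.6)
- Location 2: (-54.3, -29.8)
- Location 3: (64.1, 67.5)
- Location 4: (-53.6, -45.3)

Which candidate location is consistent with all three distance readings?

Location 1

For each candidate, compare |candidate − station| to the reported distance:
Location 1: residuals SEIS_03 0.0, SEIS_04 0.0, SEIS_05 0.0 → max 0.0 km
Location 2: residuals SEIS_03 8.4, SEIS_04 9.5, SEIS_05 2.0 → max 9.5 km
Location 3: residuals SEIS_03 96.5, SEIS_04 72.1, SEIS_05 21.3 → max 96.5 km
Location 4: residuals SEIS_03 3.0, SEIS_04 21.5, SEIS_05 7.8 → max 21.5 km
Only Location 1 has all residuals ≈ 0.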